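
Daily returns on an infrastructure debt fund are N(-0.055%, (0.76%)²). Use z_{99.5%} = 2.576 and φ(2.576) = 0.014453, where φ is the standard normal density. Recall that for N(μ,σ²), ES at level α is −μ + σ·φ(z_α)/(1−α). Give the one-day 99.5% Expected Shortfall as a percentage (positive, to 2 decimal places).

2.25%

Tail multiplier: φ(z)/(1−α) = 0.014453 / 0.005 = 2.891.
ES = −(-0.055%) + 0.76% × 2.891 = 2.252%.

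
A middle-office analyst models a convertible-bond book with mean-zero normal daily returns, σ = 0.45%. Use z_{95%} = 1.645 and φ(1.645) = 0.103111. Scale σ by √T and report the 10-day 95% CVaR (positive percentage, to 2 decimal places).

σ_{10d} = 0.45% × √10 = 1.423%.
ES multiplier = φ(z)/(1−α) = 0.103111/0.05 = 2.062.
ES = 1.423% × 2.062 = 2.934%.

2.93%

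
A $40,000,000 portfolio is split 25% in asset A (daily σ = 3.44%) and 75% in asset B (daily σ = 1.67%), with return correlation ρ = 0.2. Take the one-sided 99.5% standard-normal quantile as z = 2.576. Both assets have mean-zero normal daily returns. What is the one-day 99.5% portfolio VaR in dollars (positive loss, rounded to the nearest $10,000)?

σ_p² = 0.25²·3.44² + 0.75²·1.67² + 2·0.2·0.25·0.75·3.44·1.67 = 2.7392 (%²).
σ_p = √2.7392 = 1.655%.
VaR = 2.576 × 1.655% = 4.263%; on $40,000,000 that is $1,705,200.

$1,710,000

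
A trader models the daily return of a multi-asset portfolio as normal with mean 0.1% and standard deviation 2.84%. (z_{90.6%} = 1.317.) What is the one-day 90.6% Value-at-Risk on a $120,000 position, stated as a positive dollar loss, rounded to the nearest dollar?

$4,368

VaR = −μ + z·σ = −(0.1%) + 1.317 × 2.84% = 3.640%.
On $120,000: 0.03640 × $120,000 = $4,368.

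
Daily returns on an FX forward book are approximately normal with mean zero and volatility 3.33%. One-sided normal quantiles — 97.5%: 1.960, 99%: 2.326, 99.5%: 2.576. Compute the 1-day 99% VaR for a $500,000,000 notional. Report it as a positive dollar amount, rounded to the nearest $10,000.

VaR = z·σ = 2.326 × 3.33% = 7.746%.
On $500,000,000: 0.07746 × $500,000,000 = $38,730,000.

$38,730,000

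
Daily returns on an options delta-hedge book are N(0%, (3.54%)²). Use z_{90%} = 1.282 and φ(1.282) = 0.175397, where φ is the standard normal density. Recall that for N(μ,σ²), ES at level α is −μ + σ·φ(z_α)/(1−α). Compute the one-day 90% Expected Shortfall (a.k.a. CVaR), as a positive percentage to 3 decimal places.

Tail multiplier: φ(z)/(1−α) = 0.175397 / 0.1 = 1.754.
ES = 3.54% × 1.754 = 6.209%.

6.209%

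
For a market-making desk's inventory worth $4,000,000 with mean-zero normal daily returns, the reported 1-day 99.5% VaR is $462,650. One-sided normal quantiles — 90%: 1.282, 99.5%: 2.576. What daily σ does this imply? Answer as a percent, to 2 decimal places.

4.49%

VaR as a fraction: $462,650 / $4,000,000 = 11.566%.
σ = VaR / z = 11.566% / 2.576 = 4.490%.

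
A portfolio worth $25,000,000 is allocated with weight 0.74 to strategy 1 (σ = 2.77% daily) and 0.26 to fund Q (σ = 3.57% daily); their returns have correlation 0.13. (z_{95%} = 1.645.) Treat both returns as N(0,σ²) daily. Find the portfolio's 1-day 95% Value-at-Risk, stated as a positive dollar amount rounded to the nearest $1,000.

σ_p² = 0.74²·2.77² + 0.26²·3.57² + 2·0.13·0.74·0.26·2.77·3.57 = 5.5579 (%²).
σ_p = √5.5579 = 2.358%.
VaR = 1.645 × 2.358% = 3.879%; on $25,000,000 that is $969,750.

$970,000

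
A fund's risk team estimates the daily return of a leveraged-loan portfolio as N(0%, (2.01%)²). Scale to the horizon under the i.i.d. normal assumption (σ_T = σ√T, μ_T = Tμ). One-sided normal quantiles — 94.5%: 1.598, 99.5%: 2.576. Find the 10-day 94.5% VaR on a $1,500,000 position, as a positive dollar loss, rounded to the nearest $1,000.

$152,000

σ_{10d} = 2.01% × √10 = 6.356%.
VaR = 1.598 × 6.356% = 10.157%.
On $1,500,000: 0.10157 × $1,500,000 = $152,355.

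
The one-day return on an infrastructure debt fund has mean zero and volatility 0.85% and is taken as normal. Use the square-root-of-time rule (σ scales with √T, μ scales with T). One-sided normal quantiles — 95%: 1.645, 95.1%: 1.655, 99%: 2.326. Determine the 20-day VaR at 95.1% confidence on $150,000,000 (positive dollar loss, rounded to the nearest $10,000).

σ_{20d} = 0.85% × √20 = 3.801%.
VaR = 1.655 × 3.801% = 6.291%.
On $150,000,000: 0.06291 × $150,000,000 = $9,436,500.

$9,440,000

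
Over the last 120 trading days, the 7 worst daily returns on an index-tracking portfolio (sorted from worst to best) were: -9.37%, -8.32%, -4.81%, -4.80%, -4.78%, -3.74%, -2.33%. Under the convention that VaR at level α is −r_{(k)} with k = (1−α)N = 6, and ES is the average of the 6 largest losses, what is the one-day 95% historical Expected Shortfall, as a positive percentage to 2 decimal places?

The 6 worst returns sum to -35.82%.
ES = −(-35.82%) / 6 = 5.97%.

5.97%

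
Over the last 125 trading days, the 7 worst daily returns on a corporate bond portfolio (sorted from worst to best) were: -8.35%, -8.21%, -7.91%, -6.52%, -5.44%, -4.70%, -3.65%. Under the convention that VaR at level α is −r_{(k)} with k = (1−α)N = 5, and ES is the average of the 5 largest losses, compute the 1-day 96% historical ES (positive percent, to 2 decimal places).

The 5 worst returns sum to -36.43%.
ES = −(-36.43%) / 5 = 7.286% ≈ 7.29%.

7.29%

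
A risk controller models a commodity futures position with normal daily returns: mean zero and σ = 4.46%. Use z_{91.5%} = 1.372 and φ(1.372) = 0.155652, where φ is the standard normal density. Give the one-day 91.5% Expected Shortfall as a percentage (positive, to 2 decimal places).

8.17%

Tail multiplier: φ(z)/(1−α) = 0.155652 / 0.085 = 1.831.
ES = 4.46% × 1.831 = 8.166%.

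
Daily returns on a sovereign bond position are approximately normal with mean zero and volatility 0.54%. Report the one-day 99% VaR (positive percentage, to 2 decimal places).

At 99% one-sided, z = 2.326.
VaR = z·σ = 2.326 × 0.54% = 1.256%.

1.26%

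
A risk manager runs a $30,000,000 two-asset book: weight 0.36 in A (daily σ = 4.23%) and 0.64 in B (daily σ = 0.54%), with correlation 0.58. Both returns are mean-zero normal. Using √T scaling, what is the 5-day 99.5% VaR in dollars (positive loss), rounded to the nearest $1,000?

σ_p = √(0.36²·4.23² + 0.64²·0.54² + 2·0.58·0.36·0.64·4.23·0.54) = 1.746%.
σ_{5d} = 1.746% × √5 = 3.904%.
z(99.5%) = 2.576.
VaR = 2.576 × 3.904% = 10.057%; on $30,000,000 that is $3,017,100.

$3,017,000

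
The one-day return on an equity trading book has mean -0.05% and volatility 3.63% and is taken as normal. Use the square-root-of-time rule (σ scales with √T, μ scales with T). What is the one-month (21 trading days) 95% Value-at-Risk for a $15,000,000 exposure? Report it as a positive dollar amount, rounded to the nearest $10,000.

$4,260,000

At 95%, z = 1.645.
σ_{21d} = 3.63% × √21 = 16.635%; μ_{21d} = 21 × -0.05% = -1.050%.
VaR = −(-1.050%) + 1.645 × 16.635% = 28.415%.
On $15,000,000: 0.28415 × $15,000,000 = $4,262,250.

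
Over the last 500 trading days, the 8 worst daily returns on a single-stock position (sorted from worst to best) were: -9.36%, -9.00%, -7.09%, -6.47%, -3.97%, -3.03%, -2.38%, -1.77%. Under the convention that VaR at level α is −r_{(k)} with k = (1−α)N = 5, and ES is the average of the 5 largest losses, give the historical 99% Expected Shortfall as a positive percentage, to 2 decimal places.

7.18%

The 5 worst returns sum to -35.89%.
ES = −(-35.89%) / 5 = 7.178% ≈ 7.18%.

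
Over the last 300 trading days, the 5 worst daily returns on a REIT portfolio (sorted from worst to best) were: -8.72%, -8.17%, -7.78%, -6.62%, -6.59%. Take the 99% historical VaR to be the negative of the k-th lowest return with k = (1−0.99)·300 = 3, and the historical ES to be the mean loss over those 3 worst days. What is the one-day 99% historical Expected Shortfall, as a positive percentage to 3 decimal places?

The 3 worst returns sum to -24.67%.
ES = −(-24.67%) / 3 = 8.2233…% ≈ 8.223%.

8.223%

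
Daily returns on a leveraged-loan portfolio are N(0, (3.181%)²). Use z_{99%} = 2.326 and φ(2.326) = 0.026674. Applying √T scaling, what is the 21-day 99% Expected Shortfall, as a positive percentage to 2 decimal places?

σ_{21d} = 3.181% × √21 = 14.577%.
ES multiplier = φ(z)/(1−α) = 0.026674/0.01 = 2.667.
ES = 14.577% × 2.667 = 38.877%.

38.88%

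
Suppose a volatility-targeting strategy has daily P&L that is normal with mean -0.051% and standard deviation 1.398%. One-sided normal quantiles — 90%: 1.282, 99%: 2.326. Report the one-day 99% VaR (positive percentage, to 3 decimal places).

3.303%

VaR = −μ + z·σ = −(-0.051%) + 2.326 × 1.398% = 3.303%.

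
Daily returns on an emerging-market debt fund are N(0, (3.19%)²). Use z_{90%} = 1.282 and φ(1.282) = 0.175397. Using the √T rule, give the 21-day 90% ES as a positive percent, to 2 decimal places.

σ_{21d} = 3.19% × √21 = 14.618%.
ES multiplier = φ(z)/(1−α) = 0.175397/0.1 = 1.754.
ES = 14.618% × 1.754 = 25.640%.

25.64%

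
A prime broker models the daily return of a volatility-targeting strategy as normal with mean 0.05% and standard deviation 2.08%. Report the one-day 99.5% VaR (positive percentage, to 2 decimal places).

At 99.5% one-sided, z = 2.576.
VaR = −μ + z·σ = −(0.05%) + 2.576 × 2.08% = 5.308%.

5.31%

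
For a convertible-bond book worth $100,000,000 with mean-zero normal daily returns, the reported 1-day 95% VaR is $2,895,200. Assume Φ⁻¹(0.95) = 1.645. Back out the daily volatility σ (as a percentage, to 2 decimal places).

VaR as a fraction: $2,895,200 / $100,000,000 = 2.895%.
σ = VaR / z = 2.895% / 1.645 = 1.760%.

1.76%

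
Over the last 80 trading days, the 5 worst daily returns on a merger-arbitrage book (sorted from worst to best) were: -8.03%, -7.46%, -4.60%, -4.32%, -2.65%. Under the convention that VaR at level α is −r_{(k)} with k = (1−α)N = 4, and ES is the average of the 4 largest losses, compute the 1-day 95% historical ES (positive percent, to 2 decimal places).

6.10%

The 4 worst returns sum to -24.41%.
ES = −(-24.41%) / 4 = 6.1025% ≈ 6.10%.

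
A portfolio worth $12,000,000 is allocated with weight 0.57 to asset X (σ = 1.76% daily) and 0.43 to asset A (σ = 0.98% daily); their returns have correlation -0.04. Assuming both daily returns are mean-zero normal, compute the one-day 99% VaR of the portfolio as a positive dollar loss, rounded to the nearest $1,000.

$299,000

σ_p² = 0.57²·1.76² + 0.43²·0.98² + 2·-0.04·0.57·0.43·1.76·0.98 = 1.1502 (%²).
σ_p = √1.1502 = 1.072%.
At 99%, z = 2.326.
VaR = 2.326 × 1.072% = 2.493%; on $12,000,000 that is $299,160.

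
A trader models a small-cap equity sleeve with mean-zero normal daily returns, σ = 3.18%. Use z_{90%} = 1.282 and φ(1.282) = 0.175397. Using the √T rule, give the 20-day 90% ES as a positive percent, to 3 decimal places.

σ_{20d} = 3.18% × √20 = 14.221%.
ES multiplier = φ(z)/(1−α) = 0.175397/0.1 = 1.754.
ES = 14.221% × 1.754 = 24.944%.

24.944%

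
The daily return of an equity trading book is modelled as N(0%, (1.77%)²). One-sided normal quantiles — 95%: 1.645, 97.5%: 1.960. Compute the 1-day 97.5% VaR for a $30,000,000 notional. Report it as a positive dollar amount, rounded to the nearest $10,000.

$1,040,000

VaR = z·σ = 1.960 × 1.77% = 3.469%.
On $30,000,000: 0.03469 × $30,000,000 = $1,040,700.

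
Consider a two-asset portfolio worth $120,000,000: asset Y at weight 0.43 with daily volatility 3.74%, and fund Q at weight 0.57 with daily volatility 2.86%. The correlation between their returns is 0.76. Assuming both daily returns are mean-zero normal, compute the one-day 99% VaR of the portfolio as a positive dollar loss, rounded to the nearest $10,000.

σ_p² = 0.43²·3.74² + 0.57²·2.86² + 2·0.76·0.43·0.57·3.74·2.86 = 9.2288 (%²).
σ_p = √9.2288 = 3.038%.
At 99%, z = 2.326.
VaR = 2.326 × 3.038% = 7.066%; on $120,000,000 that is $8,479,200.

$8,480,000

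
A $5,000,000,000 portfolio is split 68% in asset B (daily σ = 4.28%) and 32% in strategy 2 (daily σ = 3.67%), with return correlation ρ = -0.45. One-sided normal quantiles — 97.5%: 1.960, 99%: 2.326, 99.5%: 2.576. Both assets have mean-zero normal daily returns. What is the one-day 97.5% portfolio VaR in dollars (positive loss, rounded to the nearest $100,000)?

$255,100,000

σ_p² = 0.68²·4.28² + 0.32²·3.67² + 2·-0.45·0.68·0.32·4.28·3.67 = 6.7735 (%²).
σ_p = √6.7735 = 2.603%.
VaR = 1.960 × 2.603% = 5.102%; on $5,000,000,000 that is $255,100,000.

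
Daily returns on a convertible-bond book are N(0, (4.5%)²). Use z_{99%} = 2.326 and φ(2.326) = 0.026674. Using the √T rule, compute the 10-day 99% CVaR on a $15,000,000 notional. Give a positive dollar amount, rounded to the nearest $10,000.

σ_{10d} = 4.5% × √10 = 14.230%.
ES multiplier = φ(z)/(1−α) = 0.026674/0.01 = 2.667.
ES = 14.230% × 2.667 = 37.951%; on $15,000,000: $5,692,650.

$5,690,000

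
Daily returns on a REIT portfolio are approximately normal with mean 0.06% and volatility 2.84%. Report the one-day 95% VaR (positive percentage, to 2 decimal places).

At 95% one-sided, z = 1.645.
VaR = −μ + z·σ = −(0.06%) + 1.645 × 2.84% = 4.612%.

4.61%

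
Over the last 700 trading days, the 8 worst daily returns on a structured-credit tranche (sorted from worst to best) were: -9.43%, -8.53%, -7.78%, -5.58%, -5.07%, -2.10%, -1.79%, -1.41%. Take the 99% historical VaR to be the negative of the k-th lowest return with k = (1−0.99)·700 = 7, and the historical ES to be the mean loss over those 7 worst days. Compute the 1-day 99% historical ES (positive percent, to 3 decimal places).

5.754%

The 7 worst returns sum to -40.28%.
ES = −(-40.28%) / 7 = 5.7542…% ≈ 5.754%.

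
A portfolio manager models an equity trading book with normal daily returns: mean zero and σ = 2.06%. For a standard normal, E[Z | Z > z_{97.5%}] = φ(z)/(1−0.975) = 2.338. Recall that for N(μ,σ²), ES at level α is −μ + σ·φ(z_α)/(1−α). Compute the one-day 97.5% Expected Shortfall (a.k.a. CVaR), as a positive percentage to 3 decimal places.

4.816%

ES = 2.06% × 2.338 = 4.816%.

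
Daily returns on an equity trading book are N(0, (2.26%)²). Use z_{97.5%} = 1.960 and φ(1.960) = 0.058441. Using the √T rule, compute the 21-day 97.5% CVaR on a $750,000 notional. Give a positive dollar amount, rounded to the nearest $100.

$181,600

σ_{21d} = 2.26% × √21 = 10.357%.
ES multiplier = φ(z)/(1−α) = 0.058441/0.025 = 2.338.
ES = 10.357% × 2.338 = 24.215%; on $750,000: $181,612.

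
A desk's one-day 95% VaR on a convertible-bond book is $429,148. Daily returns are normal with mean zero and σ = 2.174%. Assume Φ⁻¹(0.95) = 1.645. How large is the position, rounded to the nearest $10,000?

VaR as a fraction of value: z·σ = 1.645 × 2.174% = 3.57623%.
Position = $429,148 / 0.0357623 = $12,000,011.

$12,000,000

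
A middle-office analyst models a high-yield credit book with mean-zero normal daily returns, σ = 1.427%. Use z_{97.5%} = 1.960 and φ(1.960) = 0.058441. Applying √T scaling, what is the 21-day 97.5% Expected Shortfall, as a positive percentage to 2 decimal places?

15.29%

σ_{21d} = 1.427% × √21 = 6.539%.
ES multiplier = φ(z)/(1−α) = 0.058441/0.025 = 2.338.
ES = 6.539% × 2.338 = 15.288%.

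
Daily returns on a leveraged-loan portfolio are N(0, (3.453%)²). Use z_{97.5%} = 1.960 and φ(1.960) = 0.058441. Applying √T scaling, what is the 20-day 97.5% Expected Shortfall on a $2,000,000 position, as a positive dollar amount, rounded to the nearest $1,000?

σ_{20d} = 3.453% × √20 = 15.442%.
ES multiplier = φ(z)/(1−α) = 0.058441/0.025 = 2.338.
ES = 15.442% × 2.338 = 36.103%; on $2,000,000: $722,060.

$722,000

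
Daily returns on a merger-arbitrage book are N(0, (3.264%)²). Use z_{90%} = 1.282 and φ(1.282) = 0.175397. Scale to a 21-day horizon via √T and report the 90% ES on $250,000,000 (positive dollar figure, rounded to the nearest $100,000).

σ_{21d} = 3.264% × √21 = 14.958%.
ES multiplier = φ(z)/(1−α) = 0.175397/0.1 = 1.754.
ES = 14.958% × 1.754 = 26.236%; on $250,000,000: $65,590,000.

$65,600,000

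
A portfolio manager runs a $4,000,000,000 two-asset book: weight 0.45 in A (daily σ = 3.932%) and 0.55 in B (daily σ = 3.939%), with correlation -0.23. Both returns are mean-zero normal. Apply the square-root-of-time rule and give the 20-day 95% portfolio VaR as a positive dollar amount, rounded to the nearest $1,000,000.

σ_p = √(0.45²·3.932² + 0.55²·3.939² + 2·-0.23·0.45·0.55·3.932·3.939) = 2.462%.
σ_{20d} = 2.462% × √20 = 11.010%.
z(95%) = 1.645.
VaR = 1.645 × 11.010% = 18.111%; on $4,000,000,000 that is $724,440,000.

$724,000,000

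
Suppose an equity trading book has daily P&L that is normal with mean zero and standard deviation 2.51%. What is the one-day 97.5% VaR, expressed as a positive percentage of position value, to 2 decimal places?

At 97.5% one-sided, z = 1.960.
VaR = z·σ = 1.960 × 2.51% = 4.920%.

4.92%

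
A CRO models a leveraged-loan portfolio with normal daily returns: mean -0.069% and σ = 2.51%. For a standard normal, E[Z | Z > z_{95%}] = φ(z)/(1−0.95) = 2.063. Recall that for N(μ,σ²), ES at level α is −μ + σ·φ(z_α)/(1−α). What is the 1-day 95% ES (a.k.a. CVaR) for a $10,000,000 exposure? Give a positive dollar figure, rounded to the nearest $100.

ES = −(-0.069%) + 2.51% × 2.063 = 5.247%.
On $10,000,000: 0.05247 × $10,000,000 = $524,700.

$524,700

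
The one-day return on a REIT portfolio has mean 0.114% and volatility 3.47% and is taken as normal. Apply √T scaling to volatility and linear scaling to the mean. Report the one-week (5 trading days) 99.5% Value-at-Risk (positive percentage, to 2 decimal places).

At 99.5%, z = 2.576.
σ_{5d} = 3.47% × √5 = 7.759%; μ_{5d} = 5 × 0.114% = 0.570%.
VaR = −(0.570%) + 2.576 × 7.759% = 19.417%.

19.42%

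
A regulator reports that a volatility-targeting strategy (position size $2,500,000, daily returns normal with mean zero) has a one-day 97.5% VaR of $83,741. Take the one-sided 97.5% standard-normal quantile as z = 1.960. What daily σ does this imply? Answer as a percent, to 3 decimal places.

VaR as a fraction: $83,741 / $2,500,000 = 3.350%.
σ = VaR / z = 3.350% / 1.960 = 1.709%.

1.709%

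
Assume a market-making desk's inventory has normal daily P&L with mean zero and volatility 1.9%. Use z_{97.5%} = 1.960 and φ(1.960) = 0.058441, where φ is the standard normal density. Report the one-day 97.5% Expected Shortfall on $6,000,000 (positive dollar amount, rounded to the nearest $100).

$266,500

Tail multiplier: φ(z)/(1−α) = 0.058441 / 0.025 = 2.338.
ES = 1.9% × 2.338 = 4.442%.
On $6,000,000: 0.04442 × $6,000,000 = $266,520.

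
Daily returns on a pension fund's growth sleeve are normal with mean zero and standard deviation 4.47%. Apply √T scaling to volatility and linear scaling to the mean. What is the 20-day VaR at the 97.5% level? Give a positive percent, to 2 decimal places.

At 97.5%, z = 1.960.
σ_{20d} = 4.47% × √20 = 19.990%.
VaR = 1.960 × 19.990% = 39.180%.

39.18%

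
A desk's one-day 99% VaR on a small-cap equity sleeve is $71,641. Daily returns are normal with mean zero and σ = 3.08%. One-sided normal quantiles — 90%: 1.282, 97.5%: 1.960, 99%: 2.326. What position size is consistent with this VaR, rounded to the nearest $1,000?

$1,000,000

VaR as a fraction of value: z·σ = 2.326 × 3.08% = 7.16408%.
Position = $71,641 / 0.0716408 = $1,000,003.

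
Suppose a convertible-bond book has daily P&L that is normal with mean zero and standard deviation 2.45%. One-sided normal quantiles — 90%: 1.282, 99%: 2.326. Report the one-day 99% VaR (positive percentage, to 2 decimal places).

VaR = z·σ = 2.326 × 2.45% = 5.699%.

5.70%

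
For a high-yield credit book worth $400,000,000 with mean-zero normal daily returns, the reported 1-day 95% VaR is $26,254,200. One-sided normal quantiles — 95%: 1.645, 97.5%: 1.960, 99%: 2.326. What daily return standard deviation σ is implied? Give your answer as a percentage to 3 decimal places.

VaR as a fraction: $26,254,200 / $400,000,000 = 6.564%.
σ = VaR / z = 6.564% / 1.645 = 3.990%.

3.990%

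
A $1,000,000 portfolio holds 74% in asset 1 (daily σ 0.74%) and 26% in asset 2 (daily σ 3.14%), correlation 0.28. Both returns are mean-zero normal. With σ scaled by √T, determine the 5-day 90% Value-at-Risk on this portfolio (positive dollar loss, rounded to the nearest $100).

$31,600

σ_p = √(0.74²·0.74² + 0.26²·3.14² + 2·0.28·0.74·0.26·0.74·3.14) = 1.103%.
σ_{5d} = 1.103% × √5 = 2.466%.
z(90%) = 1.282.
VaR = 1.282 × 2.466% = 3.161%; on $1,000,000 that is $31,610.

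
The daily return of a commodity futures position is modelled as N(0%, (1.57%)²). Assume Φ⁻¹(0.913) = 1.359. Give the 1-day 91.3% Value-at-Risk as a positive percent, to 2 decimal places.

2.13%

VaR = z·σ = 1.359 × 1.57% = 2.134%.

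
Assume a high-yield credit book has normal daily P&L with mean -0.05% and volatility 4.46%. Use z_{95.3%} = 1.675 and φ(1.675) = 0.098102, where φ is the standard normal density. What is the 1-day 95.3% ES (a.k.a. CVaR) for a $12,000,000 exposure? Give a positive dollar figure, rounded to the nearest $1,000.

Tail multiplier: φ(z)/(1−α) = 0.098102 / 0.047 = 2.087.
ES = −(-0.05%) + 4.46% × 2.087 = 9.358%.
On $12,000,000: 0.09358 × $12,000,000 = $1,122,960.

$1,123,000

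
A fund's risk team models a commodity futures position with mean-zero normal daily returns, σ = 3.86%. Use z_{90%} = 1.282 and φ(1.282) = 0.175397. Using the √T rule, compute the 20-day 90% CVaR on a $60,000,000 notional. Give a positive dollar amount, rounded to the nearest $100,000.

$18,200,000

σ_{20d} = 3.86% × √20 = 17.262%.
ES multiplier = φ(z)/(1−α) = 0.175397/0.1 = 1.754.
ES = 17.262% × 1.754 = 30.278%; on $60,000,000: $18,166,800.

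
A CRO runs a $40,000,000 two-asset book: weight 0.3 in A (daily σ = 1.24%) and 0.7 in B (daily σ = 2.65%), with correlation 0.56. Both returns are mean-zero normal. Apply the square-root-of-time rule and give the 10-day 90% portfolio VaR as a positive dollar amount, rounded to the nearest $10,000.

$3,380,000

σ_p = √(0.3²·1.24² + 0.7²·2.65² + 2·0.56·0.3·0.7·1.24·2.65) = 2.086%.
σ_{10d} = 2.086% × √10 = 6.597%.
z(90%) = 1.282.
VaR = 1.282 × 6.597% = 8.457%; on $40,000,000 that is $3,382,800.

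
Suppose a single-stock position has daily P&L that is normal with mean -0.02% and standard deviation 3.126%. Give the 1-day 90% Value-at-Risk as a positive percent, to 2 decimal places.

At 90% one-sided, z = 1.282.
VaR = −μ + z·σ = −(-0.02%) + 1.282 × 3.126% = 4.028%.

4.03%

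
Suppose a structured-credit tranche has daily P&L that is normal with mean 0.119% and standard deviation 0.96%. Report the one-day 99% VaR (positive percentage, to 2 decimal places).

2.11%

At 99% one-sided, z = 2.326.
VaR = −μ + z·σ = −(0.119%) + 2.326 × 0.96% = 2.114%.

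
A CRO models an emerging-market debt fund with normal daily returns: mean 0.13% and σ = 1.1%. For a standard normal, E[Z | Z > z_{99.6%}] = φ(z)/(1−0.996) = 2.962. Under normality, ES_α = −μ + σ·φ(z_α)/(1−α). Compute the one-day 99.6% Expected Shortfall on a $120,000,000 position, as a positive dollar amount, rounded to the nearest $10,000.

$3,750,000

ES = −(0.13%) + 1.1% × 2.962 = 3.128%.
On $120,000,000: 0.03128 × $120,000,000 = $3,753,600.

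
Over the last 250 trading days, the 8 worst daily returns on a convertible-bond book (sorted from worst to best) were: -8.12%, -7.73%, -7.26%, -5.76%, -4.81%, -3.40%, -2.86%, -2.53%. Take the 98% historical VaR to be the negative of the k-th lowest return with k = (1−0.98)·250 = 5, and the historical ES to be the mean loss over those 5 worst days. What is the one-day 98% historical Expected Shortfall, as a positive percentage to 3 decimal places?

The 5 worst returns sum to -33.68%.
ES = −(-33.68%) / 5 = 6.736%.

6.736%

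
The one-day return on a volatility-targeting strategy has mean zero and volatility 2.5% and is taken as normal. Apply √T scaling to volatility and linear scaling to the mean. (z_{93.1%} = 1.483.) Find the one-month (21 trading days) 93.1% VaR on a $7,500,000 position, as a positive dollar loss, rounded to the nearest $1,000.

$1,274,000

σ_{21d} = 2.5% × √21 = 11.456%.
VaR = 1.483 × 11.456% = 16.989%.
On $7,500,000: 0.16989 × $7,500,000 = $1,274,175.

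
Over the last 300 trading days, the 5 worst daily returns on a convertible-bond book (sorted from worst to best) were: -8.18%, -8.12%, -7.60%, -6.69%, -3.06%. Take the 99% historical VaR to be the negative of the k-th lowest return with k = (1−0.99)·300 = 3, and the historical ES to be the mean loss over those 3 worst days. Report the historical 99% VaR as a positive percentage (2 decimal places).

k = 3; the 3rd lowest return is -7.60%, so VaR = 7.60%.

7.60%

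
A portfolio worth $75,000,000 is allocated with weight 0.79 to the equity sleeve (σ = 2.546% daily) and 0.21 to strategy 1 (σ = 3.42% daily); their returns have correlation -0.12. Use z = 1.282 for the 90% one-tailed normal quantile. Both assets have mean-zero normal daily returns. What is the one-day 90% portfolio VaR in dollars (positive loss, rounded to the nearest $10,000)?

σ_p² = 0.79²·2.546² + 0.21²·3.42² + 2·-0.12·0.79·0.21·2.546·3.42 = 4.2146 (%²).
σ_p = √4.2146 = 2.053%.
VaR = 1.282 × 2.053% = 2.632%; on $75,000,000 that is $1,974,000.

$1,970,000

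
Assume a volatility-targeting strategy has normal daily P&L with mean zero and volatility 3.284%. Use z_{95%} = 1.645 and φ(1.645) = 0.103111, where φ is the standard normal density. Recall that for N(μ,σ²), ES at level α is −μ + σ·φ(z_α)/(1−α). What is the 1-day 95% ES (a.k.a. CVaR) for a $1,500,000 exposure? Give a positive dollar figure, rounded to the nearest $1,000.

$102,000

Tail multiplier: φ(z)/(1−α) = 0.103111 / 0.05 = 2.062.
ES = 3.284% × 2.062 = 6.772%.
On $1,500,000: 0.06772 × $1,500,000 = $101,580.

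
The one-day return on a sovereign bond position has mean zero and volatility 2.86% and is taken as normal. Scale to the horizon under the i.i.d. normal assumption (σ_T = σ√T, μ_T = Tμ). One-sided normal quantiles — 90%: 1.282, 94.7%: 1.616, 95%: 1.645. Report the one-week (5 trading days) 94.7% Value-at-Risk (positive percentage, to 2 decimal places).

σ_{5d} = 2.86% × √5 = 6.395%.
VaR = 1.616 × 6.395% = 10.334%.

10.33%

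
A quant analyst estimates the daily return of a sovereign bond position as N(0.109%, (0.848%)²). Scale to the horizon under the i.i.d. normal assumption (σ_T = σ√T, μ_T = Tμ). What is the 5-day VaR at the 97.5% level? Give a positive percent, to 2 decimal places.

At 97.5%, z = 1.960.
σ_{5d} = 0.848% × √5 = 1.896%; μ_{5d} = 5 × 0.109% = 0.545%.
VaR = −(0.545%) + 1.960 × 1.896% = 3.171%.

3.17%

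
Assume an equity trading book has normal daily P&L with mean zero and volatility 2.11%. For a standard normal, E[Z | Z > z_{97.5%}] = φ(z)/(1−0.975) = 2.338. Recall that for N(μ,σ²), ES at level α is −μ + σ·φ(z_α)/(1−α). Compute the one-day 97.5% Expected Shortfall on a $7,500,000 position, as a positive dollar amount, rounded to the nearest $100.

$370,000

ES = 2.11% × 2.338 = 4.933%.
On $7,500,000: 0.04933 × $7,500,000 = $369,975.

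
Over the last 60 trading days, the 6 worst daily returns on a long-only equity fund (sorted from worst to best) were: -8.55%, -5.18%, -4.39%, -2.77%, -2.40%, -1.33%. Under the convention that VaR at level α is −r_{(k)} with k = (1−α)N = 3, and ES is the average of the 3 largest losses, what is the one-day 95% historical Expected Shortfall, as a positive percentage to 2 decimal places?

The 3 worst returns sum to -18.12%.
ES = −(-18.12%) / 3 = 6.04%.

6.04%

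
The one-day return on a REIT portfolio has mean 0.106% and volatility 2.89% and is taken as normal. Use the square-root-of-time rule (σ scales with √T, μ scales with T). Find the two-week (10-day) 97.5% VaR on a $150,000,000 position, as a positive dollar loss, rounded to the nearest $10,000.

$25,280,000

At 97.5%, z = 1.960.
σ_{10d} = 2.89% × √10 = 9.139%; μ_{10d} = 10 × 0.106% = 1.060%.
VaR = −(1.060%) + 1.960 × 9.139% = 16.852%.
On $150,000,000: 0.16852 × $150,000,000 = $25,278,000.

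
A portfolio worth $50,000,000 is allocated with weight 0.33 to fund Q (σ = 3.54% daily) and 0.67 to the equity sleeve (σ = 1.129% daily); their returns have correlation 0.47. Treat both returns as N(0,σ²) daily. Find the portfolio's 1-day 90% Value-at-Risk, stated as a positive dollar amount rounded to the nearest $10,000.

σ_p² = 0.33²·3.54² + 0.67²·1.129² + 2·0.47·0.33·0.67·3.54·1.129 = 2.7675 (%²).
σ_p = √2.7675 = 1.664%.
At 90%, z = 1.282.
VaR = 1.282 × 1.664% = 2.133%; on $50,000,000 that is $1,066,500.

$1,070,000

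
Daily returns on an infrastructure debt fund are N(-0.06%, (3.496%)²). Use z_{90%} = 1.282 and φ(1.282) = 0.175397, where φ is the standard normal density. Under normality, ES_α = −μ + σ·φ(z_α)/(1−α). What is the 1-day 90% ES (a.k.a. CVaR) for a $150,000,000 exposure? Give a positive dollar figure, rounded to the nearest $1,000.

Tail multiplier: φ(z)/(1−α) = 0.175397 / 0.1 = 1.754.
ES = −(-0.06%) + 3.496% × 1.754 = 6.192%.
On $150,000,000: 0.06192 × $150,000,000 = $9,288,000.

$9,288,000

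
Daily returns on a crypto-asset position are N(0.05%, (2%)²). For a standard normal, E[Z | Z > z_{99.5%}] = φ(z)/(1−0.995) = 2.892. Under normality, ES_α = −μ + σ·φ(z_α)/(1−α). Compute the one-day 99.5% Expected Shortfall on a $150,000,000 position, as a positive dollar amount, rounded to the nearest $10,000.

$8,600,000

ES = −(0.05%) + 2% × 2.892 = 5.734%.
On $150,000,000: 0.05734 × $150,000,000 = $8,601,000.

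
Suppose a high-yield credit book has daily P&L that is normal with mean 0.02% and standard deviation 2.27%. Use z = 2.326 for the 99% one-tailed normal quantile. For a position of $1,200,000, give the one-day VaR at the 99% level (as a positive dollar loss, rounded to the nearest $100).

$63,100

VaR = −μ + z·σ = −(0.02%) + 2.326 × 2.27% = 5.260%.
On $1,200,000: 0.05260 × $1,200,000 = $63,120.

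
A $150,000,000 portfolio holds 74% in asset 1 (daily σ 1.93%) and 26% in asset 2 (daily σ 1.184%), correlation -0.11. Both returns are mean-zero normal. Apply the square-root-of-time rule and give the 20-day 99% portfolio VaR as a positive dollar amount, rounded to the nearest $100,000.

$22,300,000

σ_p = √(0.74²·1.93² + 0.26²·1.184² + 2·-0.11·0.74·0.26·1.93·1.184) = 1.428%.
σ_{20d} = 1.428% × √20 = 6.386%.
z(99%) = 2.326.
VaR = 2.326 × 6.386% = 14.854%; on $150,000,000 that is $22,281,000.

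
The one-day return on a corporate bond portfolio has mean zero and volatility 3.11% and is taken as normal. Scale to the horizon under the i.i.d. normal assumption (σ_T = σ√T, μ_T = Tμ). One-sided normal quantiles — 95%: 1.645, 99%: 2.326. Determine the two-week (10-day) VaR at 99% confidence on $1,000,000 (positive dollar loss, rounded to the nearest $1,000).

$229,000

σ_{10d} = 3.11% × √10 = 9.835%.
VaR = 2.326 × 9.835% = 22.876%.
On $1,000,000: 0.22876 × $1,000,000 = $228,760.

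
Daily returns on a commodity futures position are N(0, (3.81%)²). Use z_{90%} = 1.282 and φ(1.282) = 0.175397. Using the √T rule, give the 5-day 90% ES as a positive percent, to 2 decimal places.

14.94%

σ_{5d} = 3.81% × √5 = 8.519%.
ES multiplier = φ(z)/(1−α) = 0.175397/0.1 = 1.754.
ES = 8.519% × 1.754 = 14.942%.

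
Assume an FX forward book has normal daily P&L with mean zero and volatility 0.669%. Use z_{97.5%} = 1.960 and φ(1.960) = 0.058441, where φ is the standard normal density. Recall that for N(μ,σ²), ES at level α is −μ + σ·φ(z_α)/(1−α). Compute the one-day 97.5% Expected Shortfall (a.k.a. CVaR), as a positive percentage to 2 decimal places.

Tail multiplier: φ(z)/(1−α) = 0.058441 / 0.025 = 2.338.
ES = 0.669% × 2.338 = 1.564%.

1.56%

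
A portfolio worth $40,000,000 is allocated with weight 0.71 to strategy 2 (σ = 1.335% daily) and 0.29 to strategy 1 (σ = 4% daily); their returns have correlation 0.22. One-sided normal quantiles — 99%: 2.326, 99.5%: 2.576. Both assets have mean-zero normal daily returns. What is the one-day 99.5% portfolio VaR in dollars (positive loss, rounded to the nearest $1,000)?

$1,702,000

σ_p² = 0.71²·1.335² + 0.29²·4² + 2·0.22·0.71·0.29·1.335·4 = 2.7278 (%²).
σ_p = √2.7278 = 1.652%.
VaR = 2.576 × 1.652% = 4.256%; on $40,000,000 that is $1,702,400.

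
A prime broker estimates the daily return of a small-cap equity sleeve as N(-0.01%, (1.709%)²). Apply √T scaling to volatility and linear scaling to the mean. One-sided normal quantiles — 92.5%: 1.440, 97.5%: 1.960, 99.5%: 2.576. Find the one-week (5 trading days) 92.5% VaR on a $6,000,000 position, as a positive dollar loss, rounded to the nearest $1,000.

σ_{5d} = 1.709% × √5 = 3.821%; μ_{5d} = 5 × -0.01% = -0.050%.
VaR = −(-0.050%) + 1.440 × 3.821% = 5.552%.
On $6,000,000: 0.05552 × $6,000,000 = $333,120.

$333,000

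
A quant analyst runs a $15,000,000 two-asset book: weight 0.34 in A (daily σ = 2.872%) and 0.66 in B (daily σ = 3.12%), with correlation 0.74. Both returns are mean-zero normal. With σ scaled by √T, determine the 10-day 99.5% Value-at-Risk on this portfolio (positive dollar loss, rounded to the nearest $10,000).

$3,490,000

σ_p = √(0.34²·2.872² + 0.66²·3.12² + 2·0.74·0.34·0.66·2.872·3.12) = 2.858%.
σ_{10d} = 2.858% × √10 = 9.038%.
z(99.5%) = 2.576.
VaR = 2.576 × 9.038% = 23.282%; on $15,000,000 that is $3,492,300.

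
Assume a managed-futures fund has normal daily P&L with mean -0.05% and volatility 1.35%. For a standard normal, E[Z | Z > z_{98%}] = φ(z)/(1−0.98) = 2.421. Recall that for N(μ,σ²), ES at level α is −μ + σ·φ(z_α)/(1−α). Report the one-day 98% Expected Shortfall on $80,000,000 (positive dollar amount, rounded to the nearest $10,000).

ES = −(-0.05%) + 1.35% × 2.421 = 3.318%.
On $80,000,000: 0.03318 × $80,000,000 = $2,654,400.

$2,650,000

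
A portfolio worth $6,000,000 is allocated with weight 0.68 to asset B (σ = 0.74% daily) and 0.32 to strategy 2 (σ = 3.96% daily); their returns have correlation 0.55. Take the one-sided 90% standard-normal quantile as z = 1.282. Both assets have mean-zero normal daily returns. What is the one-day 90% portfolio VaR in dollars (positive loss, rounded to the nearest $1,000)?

$123,000

σ_p² = 0.68²·0.74² + 0.32²·3.96² + 2·0.55·0.68·0.32·0.74·3.96 = 2.5604 (%²).
σ_p = √2.5604 = 1.600%.
VaR = 1.282 × 1.600% = 2.051%; on $6,000,000 that is $123,060.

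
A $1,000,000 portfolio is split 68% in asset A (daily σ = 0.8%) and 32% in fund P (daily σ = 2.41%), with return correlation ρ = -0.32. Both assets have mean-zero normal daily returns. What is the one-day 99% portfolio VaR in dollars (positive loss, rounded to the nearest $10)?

σ_p² = 0.68²·0.8² + 0.32²·2.41² + 2·-0.32·0.68·0.32·0.8·2.41 = 0.6222 (%²).
σ_p = √0.6222 = 0.789%.
At 99%, z = 2.326.
VaR = 2.326 × 0.789% = 1.835%; on $1,000,000 that is $18,350.

$18,350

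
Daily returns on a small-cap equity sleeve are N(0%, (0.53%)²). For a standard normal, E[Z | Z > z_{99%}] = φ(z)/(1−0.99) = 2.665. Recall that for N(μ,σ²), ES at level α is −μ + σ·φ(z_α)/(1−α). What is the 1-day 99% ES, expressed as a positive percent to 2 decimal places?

1.41%

ES = 0.53% × 2.665 = 1.412%.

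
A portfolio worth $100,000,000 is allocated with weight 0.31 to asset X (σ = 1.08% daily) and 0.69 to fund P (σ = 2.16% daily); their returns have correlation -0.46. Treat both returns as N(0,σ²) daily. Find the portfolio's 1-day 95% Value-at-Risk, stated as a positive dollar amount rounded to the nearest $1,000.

$2,252,000

σ_p² = 0.31²·1.08² + 0.69²·2.16² + 2·-0.46·0.31·0.69·1.08·2.16 = 1.8743 (%²).
σ_p = √1.8743 = 1.369%.
At 95%, z = 1.645.
VaR = 1.645 × 1.369% = 2.252%; on $100,000,000 that is $2,252,000.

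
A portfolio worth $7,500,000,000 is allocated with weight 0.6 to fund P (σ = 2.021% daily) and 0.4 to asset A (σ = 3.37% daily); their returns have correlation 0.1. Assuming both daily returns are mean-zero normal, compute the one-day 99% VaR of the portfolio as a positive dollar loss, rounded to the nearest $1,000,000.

$332,000,000

σ_p² = 0.6²·2.021² + 0.4²·3.37² + 2·0.1·0.6·0.4·2.021·3.37 = 3.6144 (%²).
σ_p = √3.6144 = 1.901%.
At 99%, z = 2.326.
VaR = 2.326 × 1.901% = 4.422%; on $7,500,000,000 that is $331,650,000.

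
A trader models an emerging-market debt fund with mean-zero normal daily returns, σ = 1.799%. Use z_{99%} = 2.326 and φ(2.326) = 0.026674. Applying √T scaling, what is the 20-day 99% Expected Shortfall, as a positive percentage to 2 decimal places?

21.46%

σ_{20d} = 1.799% × √20 = 8.045%.
ES multiplier = φ(z)/(1−α) = 0.026674/0.01 = 2.667.
ES = 8.045% × 2.667 = 21.456%.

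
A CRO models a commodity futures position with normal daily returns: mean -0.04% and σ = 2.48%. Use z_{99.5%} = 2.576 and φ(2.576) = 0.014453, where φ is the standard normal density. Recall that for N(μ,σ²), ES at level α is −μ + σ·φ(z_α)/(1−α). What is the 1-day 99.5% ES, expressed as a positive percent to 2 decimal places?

7.21%

Tail multiplier: φ(z)/(1−α) = 0.014453 / 0.005 = 2.891.
ES = −(-0.04%) + 2.48% × 2.891 = 7.210%.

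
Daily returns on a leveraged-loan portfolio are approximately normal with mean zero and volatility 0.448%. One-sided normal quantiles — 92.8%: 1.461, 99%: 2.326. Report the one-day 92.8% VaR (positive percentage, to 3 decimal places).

0.655%

VaR = z·σ = 1.461 × 0.448% = 0.655%.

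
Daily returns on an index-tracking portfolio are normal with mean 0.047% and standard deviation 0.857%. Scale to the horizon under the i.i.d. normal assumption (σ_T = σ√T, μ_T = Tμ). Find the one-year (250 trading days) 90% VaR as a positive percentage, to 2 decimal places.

At 90%, z = 1.282.
σ_{250d} = 0.857% × √250 = 13.550%; μ_{250d} = 250 × 0.047% = 11.750%.
VaR = −(11.750%) + 1.282 × 13.550% = 5.621%.

5.62%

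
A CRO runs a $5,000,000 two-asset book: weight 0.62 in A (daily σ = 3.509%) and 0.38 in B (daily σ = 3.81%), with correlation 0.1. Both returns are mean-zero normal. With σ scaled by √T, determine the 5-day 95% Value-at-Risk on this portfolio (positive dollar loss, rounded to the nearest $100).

σ_p = √(0.62²·3.509² + 0.38²·3.81² + 2·0.1·0.62·0.38·3.509·3.81) = 2.731%.
σ_{5d} = 2.731% × √5 = 6.107%.
z(95%) = 1.645.
VaR = 1.645 × 6.107% = 10.046%; on $5,000,000 that is $502,300.

$502,300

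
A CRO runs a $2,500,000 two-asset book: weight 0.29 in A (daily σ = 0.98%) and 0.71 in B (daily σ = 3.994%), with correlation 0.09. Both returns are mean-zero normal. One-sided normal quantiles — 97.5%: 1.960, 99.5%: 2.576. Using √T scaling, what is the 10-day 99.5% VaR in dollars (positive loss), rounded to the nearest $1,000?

$586,000

σ_p = √(0.29²·0.98² + 0.71²·3.994² + 2·0.09·0.29·0.71·0.98·3.994) = 2.875%.
σ_{10d} = 2.875% × √10 = 9.092%.
VaR = 2.576 × 9.092% = 23.421%; on $2,500,000 that is $585,525.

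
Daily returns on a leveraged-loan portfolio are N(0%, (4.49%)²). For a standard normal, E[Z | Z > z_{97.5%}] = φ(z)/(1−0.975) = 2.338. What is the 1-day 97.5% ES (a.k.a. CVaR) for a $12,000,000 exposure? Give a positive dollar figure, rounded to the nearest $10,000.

ES = 4.49% × 2.338 = 10.498%.
On $12,000,000: 0.10498 × $12,000,000 = $1,259,760.

$1,260,000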